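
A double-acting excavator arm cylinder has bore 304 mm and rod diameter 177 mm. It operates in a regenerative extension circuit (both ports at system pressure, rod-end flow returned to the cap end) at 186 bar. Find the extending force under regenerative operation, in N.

F ≈ 4.58e5 N

With equal pressure on both faces, forces on the annular region cancel; the net push is pressure × rod cross-section.
Rod cross-section A_rod = π/4 × (177 mm)² = 24610 mm^2
F = P × A_rod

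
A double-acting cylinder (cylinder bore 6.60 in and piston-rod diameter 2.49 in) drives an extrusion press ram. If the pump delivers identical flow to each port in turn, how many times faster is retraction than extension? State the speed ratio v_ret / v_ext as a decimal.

v_ret/v_ext ≈ 1.17

Cap-side area A_cap = π/4 × (6.60 in)² = 34.21 in^2
Rod-side annular area A_ann = π/4 × (6.60² − 2.49²) = 29.34 in^2
For equal Q, v ∝ 1/A, so v_ret/v_ext = A_cap/A_ann.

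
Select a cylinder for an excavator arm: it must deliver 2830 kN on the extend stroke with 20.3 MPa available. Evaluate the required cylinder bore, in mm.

Extension force acts on the full piston face: F = P × (π/4)D².
D = √(4F / (πP)) = √(4 × 2830 kN / (π × 20.3 MPa))

D ≈ 421 mm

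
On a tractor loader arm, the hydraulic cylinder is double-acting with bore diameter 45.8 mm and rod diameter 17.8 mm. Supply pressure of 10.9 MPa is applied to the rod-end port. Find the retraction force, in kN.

Rod-side annular area A_ann = π/4 × (45.8² − 17.8²) = 1399 mm^2
On retraction the pressure acts on the annular area (bore minus rod).
F = P × A_ann

F ≈ 15.2 kN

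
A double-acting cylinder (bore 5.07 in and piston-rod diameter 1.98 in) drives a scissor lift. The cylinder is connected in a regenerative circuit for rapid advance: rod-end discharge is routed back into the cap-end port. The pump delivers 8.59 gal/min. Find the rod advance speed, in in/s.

In regeneration the rod-end outflow joins the pump flow into the cap end, so the net volume the pump must supply per unit advance equals the rod cross-section area.
Rod cross-section A_rod = π/4 × (1.98 in)² = 3.079 in^2
v = Q_pump / A_rod

v ≈ 10.7 in/s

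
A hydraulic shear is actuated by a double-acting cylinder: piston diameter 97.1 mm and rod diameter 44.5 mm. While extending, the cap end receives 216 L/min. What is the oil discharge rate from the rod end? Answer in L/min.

Cap-side area A_cap = π/4 × (97.1 mm)² = 7405 mm^2
Rod-side annular area A_ann = π/4 × (97.1² − 44.5²) = 5850 mm^2
Piston speed v = Q_in/A_cap; rod-end outflow Q_out = v × A_ann = Q_in × A_ann/A_cap.

Q_out ≈ 171 L/min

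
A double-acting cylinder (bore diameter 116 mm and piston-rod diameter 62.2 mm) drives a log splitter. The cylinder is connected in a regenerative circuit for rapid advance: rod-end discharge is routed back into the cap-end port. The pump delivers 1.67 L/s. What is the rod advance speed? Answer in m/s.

In regeneration the rod-end outflow joins the pump flow into the cap end, so the net volume the pump must supply per unit advance equals the rod cross-section area.
Rod cross-section A_rod = π/4 × (62.2 mm)² = 3039 mm^2
v = Q_pump / A_rod

v ≈ 0.550 m/s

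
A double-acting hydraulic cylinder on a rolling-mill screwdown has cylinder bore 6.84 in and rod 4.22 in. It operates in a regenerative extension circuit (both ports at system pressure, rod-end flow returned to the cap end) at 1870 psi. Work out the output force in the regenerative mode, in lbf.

With equal pressure on both faces, forces on the annular region cancel; the net push is pressure × rod cross-section.
Rod cross-section A_rod = π/4 × (4.22 in)² = 13.99 in^2
F = P × A_rod

F ≈ 26200 lbf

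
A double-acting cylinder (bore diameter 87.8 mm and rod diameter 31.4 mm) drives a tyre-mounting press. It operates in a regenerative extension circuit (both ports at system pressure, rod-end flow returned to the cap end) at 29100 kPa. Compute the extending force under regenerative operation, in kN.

F ≈ 22.5 kN

With equal pressure on both faces, forces on the annular region cancel; the net push is pressure × rod cross-section.
Rod cross-section A_rod = π/4 × (31.4 mm)² = 774.4 mm^2
F = P × A_rod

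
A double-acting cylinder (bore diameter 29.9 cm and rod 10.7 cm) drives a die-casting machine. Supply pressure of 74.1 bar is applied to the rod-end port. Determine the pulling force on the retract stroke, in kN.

F ≈ 454 kN

Rod-side annular area A_ann = π/4 × (29.9² − 10.7²) = 612.2 cm^2
On retraction the pressure acts on the annular area (bore minus rod).
F = P × A_ann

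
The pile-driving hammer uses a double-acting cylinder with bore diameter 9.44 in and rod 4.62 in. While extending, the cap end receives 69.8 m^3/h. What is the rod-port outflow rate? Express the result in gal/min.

Q_out ≈ 234 gal/min

Cap-side area A_cap = π/4 × (9.44 in)² = 69.99 in^2
Rod-side annular area A_ann = π/4 × (9.44² − 4.62²) = 53.23 in^2
Piston speed v = Q_in/A_cap; rod-end outflow Q_out = v × A_ann = Q_in × A_ann/A_cap.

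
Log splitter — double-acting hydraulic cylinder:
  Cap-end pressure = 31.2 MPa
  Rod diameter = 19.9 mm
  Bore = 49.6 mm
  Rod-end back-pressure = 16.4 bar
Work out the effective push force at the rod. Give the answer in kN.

F ≈ 57.6 kN

Cap-side area A_cap = π/4 × (49.6 mm)² = 1932 mm^2
Rod-side annular area A_ann = π/4 × (49.6² − 19.9²) = 1621 mm^2
Net thrust = P_cap·A_cap − P_rod·A_ann = 60.28 kN − 2.659 kN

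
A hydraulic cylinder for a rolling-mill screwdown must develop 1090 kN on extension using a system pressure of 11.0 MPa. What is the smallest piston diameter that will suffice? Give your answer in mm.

D ≈ 355 mm

Extension force acts on the full piston face: F = P × (π/4)D².
D = √(4F / (πP)) = √(4 × 1090 kN / (π × 11.0 MPa))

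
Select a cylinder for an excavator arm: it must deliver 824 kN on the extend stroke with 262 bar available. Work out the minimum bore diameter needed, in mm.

Extension force acts on the full piston face: F = P × (π/4)D².
D = √(4F / (πP)) = √(4 × 824 kN / (π × 262 bar))

D ≈ 200 mm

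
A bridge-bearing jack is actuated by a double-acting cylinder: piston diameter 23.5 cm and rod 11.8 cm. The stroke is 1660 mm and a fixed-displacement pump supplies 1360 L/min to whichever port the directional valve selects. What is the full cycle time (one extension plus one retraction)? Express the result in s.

t ≈ 5.55 s

Cap-side area A_cap = π/4 × (23.5 cm)² = 433.7 cm^2
Rod-side annular area A_ann = π/4 × (23.5² − 11.8²) = 324.4 cm^2
t_ext = A_cap·L/Q = 3.176 s
t_ret = A_ann·L/Q = 2.376 s
t_cycle = t_ext + t_ret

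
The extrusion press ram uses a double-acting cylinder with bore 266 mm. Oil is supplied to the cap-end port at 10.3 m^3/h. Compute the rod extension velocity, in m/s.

Cap-side area A_cap = π/4 × (266 mm)² = 55570 mm^2
v = Q / A

v ≈ 0.0515 m/s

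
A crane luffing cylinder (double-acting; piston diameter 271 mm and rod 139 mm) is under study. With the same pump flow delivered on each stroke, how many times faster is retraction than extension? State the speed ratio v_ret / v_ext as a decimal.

Cap-side area A_cap = π/4 × (271 mm)² = 57680 mm^2
Rod-side annular area A_ann = π/4 × (271² − 139²) = 42510 mm^2
For equal Q, v ∝ 1/A, so v_ret/v_ext = A_cap/A_ann.

v_ret/v_ext ≈ 1.36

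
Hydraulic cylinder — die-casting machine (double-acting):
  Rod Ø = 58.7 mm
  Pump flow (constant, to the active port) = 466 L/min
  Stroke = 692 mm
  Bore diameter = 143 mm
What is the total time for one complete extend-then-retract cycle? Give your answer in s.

t ≈ 2.62 s

Cap-side area A_cap = π/4 × (143 mm)² = 16060 mm^2
Rod-side annular area A_ann = π/4 × (143² − 58.7²) = 13350 mm^2
t_ext = A_cap·L/Q = 1.431 s
t_ret = A_ann·L/Q = 1.190 s
t_cycle = t_ext + t_ret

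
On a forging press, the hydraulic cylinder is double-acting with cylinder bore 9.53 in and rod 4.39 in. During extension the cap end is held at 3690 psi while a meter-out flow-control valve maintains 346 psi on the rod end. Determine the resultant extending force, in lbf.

Cap-side area A_cap = π/4 × (9.53 in)² = 71.33 in^2
Rod-side annular area A_ann = π/4 × (9.53² − 4.39²) = 56.19 in^2
Net thrust = P_cap·A_cap − P_rod·A_ann = 2.632e5 lbf − 19440 lbf

F ≈ 2.44e5 lbf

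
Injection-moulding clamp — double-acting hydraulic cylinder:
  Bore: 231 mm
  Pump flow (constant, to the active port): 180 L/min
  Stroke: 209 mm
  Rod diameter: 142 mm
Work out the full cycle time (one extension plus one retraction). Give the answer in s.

t ≈ 4.74 s

Cap-side area A_cap = π/4 × (231 mm)² = 41910 mm^2
Rod-side annular area A_ann = π/4 × (231² − 142²) = 26070 mm^2
t_ext = A_cap·L/Q = 2.920 s
t_ret = A_ann·L/Q = 1.816 s
t_cycle = t_ext + t_ret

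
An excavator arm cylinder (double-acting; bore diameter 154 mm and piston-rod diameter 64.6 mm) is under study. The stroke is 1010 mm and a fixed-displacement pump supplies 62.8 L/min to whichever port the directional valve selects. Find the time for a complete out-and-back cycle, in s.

Cap-side area A_cap = π/4 × (154 mm)² = 18630 mm^2
Rod-side annular area A_ann = π/4 × (154² − 64.6²) = 15350 mm^2
t_ext = A_cap·L/Q = 17.97 s
t_ret = A_ann·L/Q = 14.81 s
t_cycle = t_ext + t_ret

t ≈ 32.8 s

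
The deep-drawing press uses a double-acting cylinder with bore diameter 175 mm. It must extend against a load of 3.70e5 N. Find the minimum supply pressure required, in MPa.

Cap-side area A_cap = π/4 × (175 mm)² = 24050 mm^2
P = F / A = 3.70e5 N / A

P ≈ 15.4 MPa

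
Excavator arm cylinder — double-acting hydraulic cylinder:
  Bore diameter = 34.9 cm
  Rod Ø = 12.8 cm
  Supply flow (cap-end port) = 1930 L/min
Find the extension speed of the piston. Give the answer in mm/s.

Cap-side area A_cap = π/4 × (34.9 cm)² = 956.6 cm^2
v = Q / A

v ≈ 336 mm/s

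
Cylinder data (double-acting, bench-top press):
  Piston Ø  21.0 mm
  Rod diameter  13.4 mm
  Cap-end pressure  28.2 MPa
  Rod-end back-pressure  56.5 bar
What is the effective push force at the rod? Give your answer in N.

Cap-side area A_cap = π/4 × (21.0 mm)² = 346.4 mm^2
Rod-side annular area A_ann = π/4 × (21.0² − 13.4²) = 205.3 mm^2
Net thrust = P_cap·A_cap − P_rod·A_ann = 9767 N − 1160 N

F ≈ 8610 N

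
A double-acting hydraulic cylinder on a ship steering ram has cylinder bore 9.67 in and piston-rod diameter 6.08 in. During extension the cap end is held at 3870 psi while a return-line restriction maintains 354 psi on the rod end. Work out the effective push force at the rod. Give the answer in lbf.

F ≈ 2.68e5 lbf

Cap-side area A_cap = π/4 × (9.67 in)² = 73.44 in^2
Rod-side annular area A_ann = π/4 × (9.67² − 6.08²) = 44.41 in^2
Net thrust = P_cap·A_cap − P_rod·A_ann = 2.842e5 lbf − 15720 lbf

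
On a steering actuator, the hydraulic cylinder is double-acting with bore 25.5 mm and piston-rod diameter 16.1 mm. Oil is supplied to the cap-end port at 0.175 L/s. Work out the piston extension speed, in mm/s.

Cap-side area A_cap = π/4 × (25.5 mm)² = 510.7 mm^2
v = Q / A

v ≈ 343 mm/s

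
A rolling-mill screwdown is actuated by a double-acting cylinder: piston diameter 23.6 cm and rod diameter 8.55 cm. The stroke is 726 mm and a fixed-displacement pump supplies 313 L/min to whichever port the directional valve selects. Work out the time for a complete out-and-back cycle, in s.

t ≈ 11.4 s

Cap-side area A_cap = π/4 × (23.6 cm)² = 437.4 cm^2
Rod-side annular area A_ann = π/4 × (23.6² − 8.55²) = 380.0 cm^2
t_ext = A_cap·L/Q = 6.088 s
t_ret = A_ann·L/Q = 5.289 s
t_cycle = t_ext + t_ret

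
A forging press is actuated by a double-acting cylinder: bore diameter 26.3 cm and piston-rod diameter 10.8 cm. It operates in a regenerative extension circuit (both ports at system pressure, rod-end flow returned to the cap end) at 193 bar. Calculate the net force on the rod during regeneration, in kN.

F ≈ 177 kN

With equal pressure on both faces, forces on the annular region cancel; the net push is pressure × rod cross-section.
Rod cross-section A_rod = π/4 × (10.8 cm)² = 91.61 cm^2
F = P × A_rod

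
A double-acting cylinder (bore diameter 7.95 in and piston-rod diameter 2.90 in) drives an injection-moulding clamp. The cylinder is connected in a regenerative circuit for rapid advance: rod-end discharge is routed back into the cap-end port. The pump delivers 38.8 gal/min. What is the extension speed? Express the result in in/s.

In regeneration the rod-end outflow joins the pump flow into the cap end, so the net volume the pump must supply per unit advance equals the rod cross-section area.
Rod cross-section A_rod = π/4 × (2.90 in)² = 6.605 in^2
v = Q_pump / A_rod

v ≈ 22.6 in/s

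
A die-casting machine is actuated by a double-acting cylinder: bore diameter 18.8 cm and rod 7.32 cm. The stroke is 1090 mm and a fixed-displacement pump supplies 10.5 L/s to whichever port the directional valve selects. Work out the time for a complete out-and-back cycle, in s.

Cap-side area A_cap = π/4 × (18.8 cm)² = 277.6 cm^2
Rod-side annular area A_ann = π/4 × (18.8² − 7.32²) = 235.5 cm^2
t_ext = A_cap·L/Q = 2.882 s
t_ret = A_ann·L/Q = 2.445 s
t_cycle = t_ext + t_ret

t ≈ 5.33 s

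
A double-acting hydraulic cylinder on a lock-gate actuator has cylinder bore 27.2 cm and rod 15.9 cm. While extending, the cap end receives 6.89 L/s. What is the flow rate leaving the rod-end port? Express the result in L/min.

Cap-side area A_cap = π/4 × (27.2 cm)² = 581.1 cm^2
Rod-side annular area A_ann = π/4 × (27.2² − 15.9²) = 382.5 cm^2
Piston speed v = Q_in/A_cap; rod-end outflow Q_out = v × A_ann = Q_in × A_ann/A_cap.

Q_out ≈ 272 L/min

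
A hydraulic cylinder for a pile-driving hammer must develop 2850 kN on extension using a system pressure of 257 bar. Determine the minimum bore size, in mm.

Extension force acts on the full piston face: F = P × (π/4)D².
D = √(4F / (πP)) = √(4 × 2850 kN / (π × 257 bar))

D ≈ 376 mm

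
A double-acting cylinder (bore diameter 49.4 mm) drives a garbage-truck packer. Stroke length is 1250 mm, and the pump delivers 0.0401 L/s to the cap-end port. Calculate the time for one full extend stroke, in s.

t ≈ 59.7 s

Cap-side area A_cap = π/4 × (49.4 mm)² = 1917 mm^2
Swept volume V = A × L; t = V / Q = A·L / Q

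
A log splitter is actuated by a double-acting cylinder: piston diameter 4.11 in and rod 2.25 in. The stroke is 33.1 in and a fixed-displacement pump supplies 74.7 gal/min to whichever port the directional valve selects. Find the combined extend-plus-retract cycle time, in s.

t ≈ 2.60 s

Cap-side area A_cap = π/4 × (4.11 in)² = 13.27 in^2
Rod-side annular area A_ann = π/4 × (4.11² − 2.25²) = 9.291 in^2
t_ext = A_cap·L/Q = 1.527 s
t_ret = A_ann·L/Q = 1.069 s
t_cycle = t_ext + t_ret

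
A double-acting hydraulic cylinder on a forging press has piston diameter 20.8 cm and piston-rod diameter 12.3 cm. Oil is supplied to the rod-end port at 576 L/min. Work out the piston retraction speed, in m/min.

Rod-side annular area A_ann = π/4 × (20.8² − 12.3²) = 221.0 cm^2
Flow into the rod-end port fills the annular volume.
v = Q / A

v ≈ 26.1 m/min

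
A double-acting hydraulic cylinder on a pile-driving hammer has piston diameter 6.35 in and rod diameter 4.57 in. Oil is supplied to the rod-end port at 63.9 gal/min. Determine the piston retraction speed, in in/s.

v ≈ 16.1 in/s

Rod-side annular area A_ann = π/4 × (6.35² − 4.57²) = 15.27 in^2
Flow into the rod-end port fills the annular volume.
v = Q / A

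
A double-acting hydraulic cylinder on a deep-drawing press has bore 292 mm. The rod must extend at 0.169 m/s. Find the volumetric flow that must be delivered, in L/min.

Q ≈ 679 L/min

Cap-side area A_cap = π/4 × (292 mm)² = 66970 mm^2
Q = A × v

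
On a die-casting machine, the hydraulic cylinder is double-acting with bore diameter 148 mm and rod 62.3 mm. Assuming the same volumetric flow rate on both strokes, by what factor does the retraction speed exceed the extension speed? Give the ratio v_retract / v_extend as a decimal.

Cap-side area A_cap = π/4 × (148 mm)² = 17200 mm^2
Rod-side annular area A_ann = π/4 × (148² − 62.3²) = 14160 mm^2
For equal Q, v ∝ 1/A, so v_ret/v_ext = A_cap/A_ann.

v_ret/v_ext ≈ 1.22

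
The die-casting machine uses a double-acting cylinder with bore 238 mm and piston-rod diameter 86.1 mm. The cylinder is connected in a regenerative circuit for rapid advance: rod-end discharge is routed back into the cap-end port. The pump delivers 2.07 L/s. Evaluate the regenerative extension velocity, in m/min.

In regeneration the rod-end outflow joins the pump flow into the cap end, so the net volume the pump must supply per unit advance equals the rod cross-section area.
Rod cross-section A_rod = π/4 × (86.1 mm)² = 5822 mm^2
v = Q_pump / A_rod

v ≈ 21.3 m/min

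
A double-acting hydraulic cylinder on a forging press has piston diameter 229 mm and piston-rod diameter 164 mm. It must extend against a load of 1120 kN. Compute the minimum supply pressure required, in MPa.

P ≈ 27.2 MPa

Cap-side area A_cap = π/4 × (229 mm)² = 41190 mm^2
P = F / A = 1120 kN / A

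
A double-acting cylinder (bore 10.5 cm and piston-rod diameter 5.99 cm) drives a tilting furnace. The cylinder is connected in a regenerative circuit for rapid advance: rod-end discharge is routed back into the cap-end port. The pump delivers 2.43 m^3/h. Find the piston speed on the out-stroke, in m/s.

v ≈ 0.240 m/s

In regeneration the rod-end outflow joins the pump flow into the cap end, so the net volume the pump must supply per unit advance equals the rod cross-section area.
Rod cross-section A_rod = π/4 × (5.99 cm)² = 28.18 cm^2
v = Q_pump / A_rod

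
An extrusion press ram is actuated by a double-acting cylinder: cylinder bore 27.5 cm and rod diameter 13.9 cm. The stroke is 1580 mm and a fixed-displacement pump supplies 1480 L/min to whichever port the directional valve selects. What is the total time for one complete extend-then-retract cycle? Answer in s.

t ≈ 6.64 s

Cap-side area A_cap = π/4 × (27.5 cm)² = 594.0 cm^2
Rod-side annular area A_ann = π/4 × (27.5² − 13.9²) = 442.2 cm^2
t_ext = A_cap·L/Q = 3.805 s
t_ret = A_ann·L/Q = 2.833 s
t_cycle = t_ext + t_ret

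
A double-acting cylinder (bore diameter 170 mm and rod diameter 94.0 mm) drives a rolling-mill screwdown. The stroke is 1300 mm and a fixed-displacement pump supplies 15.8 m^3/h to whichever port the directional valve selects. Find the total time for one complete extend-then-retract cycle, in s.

t ≈ 11.4 s

Cap-side area A_cap = π/4 × (170 mm)² = 22700 mm^2
Rod-side annular area A_ann = π/4 × (170² − 94.0²) = 15760 mm^2
t_ext = A_cap·L/Q = 6.723 s
t_ret = A_ann·L/Q = 4.668 s
t_cycle = t_ext + t_ret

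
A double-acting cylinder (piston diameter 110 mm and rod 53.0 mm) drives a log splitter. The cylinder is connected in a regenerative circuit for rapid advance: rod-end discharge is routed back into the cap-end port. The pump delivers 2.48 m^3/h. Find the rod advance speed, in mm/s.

In regeneration the rod-end outflow joins the pump flow into the cap end, so the net volume the pump must supply per unit advance equals the rod cross-section area.
Rod cross-section A_rod = π/4 × (53.0 mm)² = 2206 mm^2
v = Q_pump / A_rod

v ≈ 312 mm/s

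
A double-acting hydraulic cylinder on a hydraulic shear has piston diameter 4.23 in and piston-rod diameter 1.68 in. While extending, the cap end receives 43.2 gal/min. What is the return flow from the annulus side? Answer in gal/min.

Q_out ≈ 36.4 gal/min

Cap-side area A_cap = π/4 × (4.23 in)² = 14.05 in^2
Rod-side annular area A_ann = π/4 × (4.23² − 1.68²) = 11.84 in^2
Piston speed v = Q_in/A_cap; rod-end outflow Q_out = v × A_ann = Q_in × A_ann/A_cap.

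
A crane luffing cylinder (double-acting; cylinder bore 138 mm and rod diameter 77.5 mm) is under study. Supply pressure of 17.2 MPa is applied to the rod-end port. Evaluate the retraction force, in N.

Rod-side annular area A_ann = π/4 × (138² − 77.5²) = 10240 mm^2
On retraction the pressure acts on the annular area (bore minus rod).
F = P × A_ann

F ≈ 1.76e5 N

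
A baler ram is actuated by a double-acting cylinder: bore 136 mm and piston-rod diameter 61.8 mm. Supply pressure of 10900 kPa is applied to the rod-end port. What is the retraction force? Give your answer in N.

Rod-side annular area A_ann = π/4 × (136² − 61.8²) = 11530 mm^2
On retraction the pressure acts on the annular area (bore minus rod).
F = P × A_ann

F ≈ 1.26e5 N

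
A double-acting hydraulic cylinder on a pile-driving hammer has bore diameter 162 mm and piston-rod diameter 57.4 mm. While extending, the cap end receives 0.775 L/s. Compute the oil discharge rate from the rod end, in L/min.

Cap-side area A_cap = π/4 × (162 mm)² = 20610 mm^2
Rod-side annular area A_ann = π/4 × (162² − 57.4²) = 18020 mm^2
Piston speed v = Q_in/A_cap; rod-end outflow Q_out = v × A_ann = Q_in × A_ann/A_cap.

Q_out ≈ 40.7 L/min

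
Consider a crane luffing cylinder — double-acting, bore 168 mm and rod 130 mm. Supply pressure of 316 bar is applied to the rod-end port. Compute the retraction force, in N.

Rod-side annular area A_ann = π/4 × (168² − 130²) = 8894 mm^2
On retraction the pressure acts on the annular area (bore minus rod).
F = P × A_ann

F ≈ 2.81e5 N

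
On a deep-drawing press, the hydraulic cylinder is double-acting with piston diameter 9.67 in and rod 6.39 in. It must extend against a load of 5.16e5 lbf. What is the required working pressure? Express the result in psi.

Cap-side area A_cap = π/4 × (9.67 in)² = 73.44 in^2
P = F / A = 5.16e5 lbf / A

P ≈ 7030 psi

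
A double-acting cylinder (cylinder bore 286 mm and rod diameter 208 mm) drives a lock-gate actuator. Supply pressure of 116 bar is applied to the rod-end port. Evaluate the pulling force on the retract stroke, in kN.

Rod-side annular area A_ann = π/4 × (286² − 208²) = 30260 mm^2
On retraction the pressure acts on the annular area (bore minus rod).
F = P × A_ann

F ≈ 351 kN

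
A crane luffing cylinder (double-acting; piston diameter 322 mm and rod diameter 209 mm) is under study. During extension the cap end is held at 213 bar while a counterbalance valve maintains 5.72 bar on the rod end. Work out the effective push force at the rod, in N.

Cap-side area A_cap = π/4 × (322 mm)² = 81430 mm^2
Rod-side annular area A_ann = π/4 × (322² − 209²) = 47130 mm^2
Net thrust = P_cap·A_cap − P_rod·A_ann = 1.735e6 N − 26960 N

F ≈ 1.71e6 N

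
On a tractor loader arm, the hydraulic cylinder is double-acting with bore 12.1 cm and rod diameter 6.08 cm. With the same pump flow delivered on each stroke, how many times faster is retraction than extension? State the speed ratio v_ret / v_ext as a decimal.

v_ret/v_ext ≈ 1.34

Cap-side area A_cap = π/4 × (12.1 cm)² = 115.0 cm^2
Rod-side annular area A_ann = π/4 × (12.1² − 6.08²) = 85.96 cm^2
For equal Q, v ∝ 1/A, so v_ret/v_ext = A_cap/A_ann.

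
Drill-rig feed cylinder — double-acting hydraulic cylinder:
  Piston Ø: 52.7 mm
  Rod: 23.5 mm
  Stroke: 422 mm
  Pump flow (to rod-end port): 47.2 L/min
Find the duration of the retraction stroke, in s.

Rod-side annular area A_ann = π/4 × (52.7² − 23.5²) = 1748 mm^2
Swept volume V = A × L; t = V / Q = A·L / Q

t ≈ 0.937 s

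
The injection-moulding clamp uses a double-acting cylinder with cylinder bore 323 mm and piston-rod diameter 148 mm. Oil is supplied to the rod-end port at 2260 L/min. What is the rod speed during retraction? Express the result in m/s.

Rod-side annular area A_ann = π/4 × (323² − 148²) = 64740 mm^2
Flow into the rod-end port fills the annular volume.
v = Q / A

v ≈ 0.582 m/s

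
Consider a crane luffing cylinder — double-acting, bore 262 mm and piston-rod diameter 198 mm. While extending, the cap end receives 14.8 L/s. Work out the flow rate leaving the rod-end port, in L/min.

Q_out ≈ 381 L/min

Cap-side area A_cap = π/4 × (262 mm)² = 53910 mm^2
Rod-side annular area A_ann = π/4 × (262² − 198²) = 23120 mm^2
Piston speed v = Q_in/A_cap; rod-end outflow Q_out = v × A_ann = Q_in × A_ann/A_cap.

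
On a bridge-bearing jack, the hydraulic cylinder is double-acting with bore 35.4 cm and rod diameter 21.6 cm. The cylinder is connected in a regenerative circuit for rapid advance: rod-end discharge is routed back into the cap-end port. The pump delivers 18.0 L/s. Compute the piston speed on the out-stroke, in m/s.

In regeneration the rod-end outflow joins the pump flow into the cap end, so the net volume the pump must supply per unit advance equals the rod cross-section area.
Rod cross-section A_rod = π/4 × (21.6 cm)² = 366.4 cm^2
v = Q_pump / A_rod

v ≈ 0.491 m/s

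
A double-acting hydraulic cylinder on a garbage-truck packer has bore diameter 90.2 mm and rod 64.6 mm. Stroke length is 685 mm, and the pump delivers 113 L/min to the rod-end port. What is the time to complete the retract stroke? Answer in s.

Rod-side annular area A_ann = π/4 × (90.2² − 64.6²) = 3112 mm^2
Swept volume V = A × L; t = V / Q = A·L / Q

t ≈ 1.13 s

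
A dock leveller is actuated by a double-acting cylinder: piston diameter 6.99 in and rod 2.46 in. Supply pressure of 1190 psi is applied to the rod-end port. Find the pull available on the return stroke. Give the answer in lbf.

F ≈ 40000 lbf

Rod-side annular area A_ann = π/4 × (6.99² − 2.46²) = 33.62 in^2
On retraction the pressure acts on the annular area (bore minus rod).
F = P × A_ann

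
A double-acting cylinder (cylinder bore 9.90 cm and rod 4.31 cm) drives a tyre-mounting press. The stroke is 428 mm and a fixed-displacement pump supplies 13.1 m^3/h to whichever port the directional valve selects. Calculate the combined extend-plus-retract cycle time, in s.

Cap-side area A_cap = π/4 × (9.90 cm)² = 76.98 cm^2
Rod-side annular area A_ann = π/4 × (9.90² − 4.31²) = 62.39 cm^2
t_ext = A_cap·L/Q = 0.9054 s
t_ret = A_ann·L/Q = 0.7338 s
t_cycle = t_ext + t_ret

t ≈ 1.64 s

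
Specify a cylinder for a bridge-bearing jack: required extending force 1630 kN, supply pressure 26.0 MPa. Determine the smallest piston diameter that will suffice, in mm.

Extension force acts on the full piston face: F = P × (π/4)D².
D = √(4F / (πP)) = √(4 × 1630 kN / (π × 26.0 MPa))

D ≈ 283 mm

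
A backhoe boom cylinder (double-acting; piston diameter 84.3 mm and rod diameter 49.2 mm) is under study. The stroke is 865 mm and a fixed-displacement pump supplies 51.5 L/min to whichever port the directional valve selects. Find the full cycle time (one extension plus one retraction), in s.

t ≈ 9.33 s

Cap-side area A_cap = π/4 × (84.3 mm)² = 5581 mm^2
Rod-side annular area A_ann = π/4 × (84.3² − 49.2²) = 3680 mm^2
t_ext = A_cap·L/Q = 5.625 s
t_ret = A_ann·L/Q = 3.709 s
t_cycle = t_ext + t_ret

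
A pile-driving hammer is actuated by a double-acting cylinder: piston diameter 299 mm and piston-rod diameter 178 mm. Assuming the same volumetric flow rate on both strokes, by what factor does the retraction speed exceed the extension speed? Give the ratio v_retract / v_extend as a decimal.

Cap-side area A_cap = π/4 × (299 mm)² = 70220 mm^2
Rod-side annular area A_ann = π/4 × (299² − 178²) = 45330 mm^2
For equal Q, v ∝ 1/A, so v_ret/v_ext = A_cap/A_ann.

v_ret/v_ext ≈ 1.55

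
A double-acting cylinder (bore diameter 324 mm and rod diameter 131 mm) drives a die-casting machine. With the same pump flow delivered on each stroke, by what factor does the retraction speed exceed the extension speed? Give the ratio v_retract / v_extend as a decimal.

v_ret/v_ext ≈ 1.20

Cap-side area A_cap = π/4 × (324 mm)² = 82450 mm^2
Rod-side annular area A_ann = π/4 × (324² − 131²) = 68970 mm^2
For equal Q, v ∝ 1/A, so v_ret/v_ext = A_cap/A_ann.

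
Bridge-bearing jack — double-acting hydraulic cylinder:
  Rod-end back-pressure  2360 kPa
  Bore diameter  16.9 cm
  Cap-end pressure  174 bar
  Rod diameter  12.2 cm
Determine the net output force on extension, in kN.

F ≈ 365 kN

Cap-side area A_cap = π/4 × (16.9 cm)² = 224.3 cm^2
Rod-side annular area A_ann = π/4 × (16.9² − 12.2²) = 107.4 cm^2
Net thrust = P_cap·A_cap − P_rod·A_ann = 390.3 kN − 25.35 kN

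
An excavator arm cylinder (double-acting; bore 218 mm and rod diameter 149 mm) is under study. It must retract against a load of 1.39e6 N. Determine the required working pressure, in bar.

P ≈ 699 bar

Rod-side annular area A_ann = π/4 × (218² − 149²) = 19890 mm^2
Retraction: pressure acts on the annular area.
P = F / A = 1.39e6 N / A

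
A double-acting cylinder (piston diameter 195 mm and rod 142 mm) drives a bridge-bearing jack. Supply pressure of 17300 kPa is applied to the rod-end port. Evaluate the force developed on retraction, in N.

F ≈ 2.43e5 N

Rod-side annular area A_ann = π/4 × (195² − 142²) = 14030 mm^2
On retraction the pressure acts on the annular area (bore minus rod).
F = P × A_ann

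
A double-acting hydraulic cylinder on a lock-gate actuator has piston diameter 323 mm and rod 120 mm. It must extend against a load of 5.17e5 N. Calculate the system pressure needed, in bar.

P ≈ 63.1 bar

Cap-side area A_cap = π/4 × (323 mm)² = 81940 mm^2
P = F / A = 5.17e5 N / A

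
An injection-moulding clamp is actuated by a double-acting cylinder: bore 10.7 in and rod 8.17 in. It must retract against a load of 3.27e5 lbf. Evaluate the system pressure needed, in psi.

P ≈ 8720 psi

Rod-side annular area A_ann = π/4 × (10.7² − 8.17²) = 37.50 in^2
Retraction: pressure acts on the annular area.
P = F / A = 3.27e5 lbf / A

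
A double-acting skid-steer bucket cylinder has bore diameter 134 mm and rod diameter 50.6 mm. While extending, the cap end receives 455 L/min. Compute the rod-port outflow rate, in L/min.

Cap-side area A_cap = π/4 × (134 mm)² = 14100 mm^2
Rod-side annular area A_ann = π/4 × (134² − 50.6²) = 12090 mm^2
Piston speed v = Q_in/A_cap; rod-end outflow Q_out = v × A_ann = Q_in × A_ann/A_cap.

Q_out ≈ 390 L/min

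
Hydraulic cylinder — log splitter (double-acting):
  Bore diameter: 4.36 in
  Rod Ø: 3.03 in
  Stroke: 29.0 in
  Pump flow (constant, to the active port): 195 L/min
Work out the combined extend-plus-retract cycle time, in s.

t ≈ 3.31 s

Cap-side area A_cap = π/4 × (4.36 in)² = 14.93 in^2
Rod-side annular area A_ann = π/4 × (4.36² − 3.03²) = 7.719 in^2
t_ext = A_cap·L/Q = 2.183 s
t_ret = A_ann·L/Q = 1.129 s
t_cycle = t_ext + t_ret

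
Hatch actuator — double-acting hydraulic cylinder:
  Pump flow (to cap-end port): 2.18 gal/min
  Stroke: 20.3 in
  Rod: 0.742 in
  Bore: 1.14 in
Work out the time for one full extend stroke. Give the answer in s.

t ≈ 2.47 s

Cap-side area A_cap = π/4 × (1.14 in)² = 1.021 in^2
Swept volume V = A × L; t = V / Q = A·L / Q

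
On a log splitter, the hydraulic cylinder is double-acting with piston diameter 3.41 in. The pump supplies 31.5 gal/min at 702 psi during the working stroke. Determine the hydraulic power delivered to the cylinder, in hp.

Hydraulic power = P × Q

W ≈ 12.9 hp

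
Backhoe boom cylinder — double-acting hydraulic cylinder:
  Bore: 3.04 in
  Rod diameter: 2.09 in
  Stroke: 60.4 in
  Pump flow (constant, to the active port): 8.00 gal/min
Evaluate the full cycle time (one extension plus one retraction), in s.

Cap-side area A_cap = π/4 × (3.04 in)² = 7.258 in^2
Rod-side annular area A_ann = π/4 × (3.04² − 2.09²) = 3.828 in^2
t_ext = A_cap·L/Q = 14.23 s
t_ret = A_ann·L/Q = 7.506 s
t_cycle = t_ext + t_ret

t ≈ 21.7 s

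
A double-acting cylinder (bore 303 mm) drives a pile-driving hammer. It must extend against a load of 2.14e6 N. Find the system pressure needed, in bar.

Cap-side area A_cap = π/4 × (303 mm)² = 72110 mm^2
P = F / A = 2.14e6 N / A

P ≈ 297 bar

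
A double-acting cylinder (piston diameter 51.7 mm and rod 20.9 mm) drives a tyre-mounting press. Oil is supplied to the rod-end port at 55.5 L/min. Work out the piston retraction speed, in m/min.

v ≈ 31.6 m/min

Rod-side annular area A_ann = π/4 × (51.7² − 20.9²) = 1756 mm^2
Flow into the rod-end port fills the annular volume.
v = Q / A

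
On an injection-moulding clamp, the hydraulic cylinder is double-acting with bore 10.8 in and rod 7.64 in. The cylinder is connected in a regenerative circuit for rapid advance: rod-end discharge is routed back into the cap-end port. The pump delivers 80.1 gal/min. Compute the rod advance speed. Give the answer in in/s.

v ≈ 6.73 in/s

In regeneration the rod-end outflow joins the pump flow into the cap end, so the net volume the pump must supply per unit advance equals the rod cross-section area.
Rod cross-section A_rod = π/4 × (7.64 in)² = 45.84 in^2
v = Q_pump / A_rod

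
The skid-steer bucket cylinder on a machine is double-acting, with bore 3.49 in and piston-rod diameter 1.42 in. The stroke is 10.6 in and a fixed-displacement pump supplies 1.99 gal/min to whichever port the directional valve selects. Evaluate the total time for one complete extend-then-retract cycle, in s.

t ≈ 24.3 s

Cap-side area A_cap = π/4 × (3.49 in)² = 9.566 in^2
Rod-side annular area A_ann = π/4 × (3.49² − 1.42²) = 7.983 in^2
t_ext = A_cap·L/Q = 13.24 s
t_ret = A_ann·L/Q = 11.04 s
t_cycle = t_ext + t_ret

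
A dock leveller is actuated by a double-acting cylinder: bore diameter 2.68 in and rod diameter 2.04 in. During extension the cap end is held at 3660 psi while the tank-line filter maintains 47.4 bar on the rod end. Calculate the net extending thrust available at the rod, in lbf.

F ≈ 19000 lbf

Cap-side area A_cap = π/4 × (2.68 in)² = 5.641 in^2
Rod-side annular area A_ann = π/4 × (2.68² − 2.04²) = 2.373 in^2
Net thrust = P_cap·A_cap − P_rod·A_ann = 20650 lbf − 1631 lbf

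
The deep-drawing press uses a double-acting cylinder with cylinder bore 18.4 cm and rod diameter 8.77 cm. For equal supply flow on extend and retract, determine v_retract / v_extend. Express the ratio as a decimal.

Cap-side area A_cap = π/4 × (18.4 cm)² = 265.9 cm^2
Rod-side annular area A_ann = π/4 × (18.4² − 8.77²) = 205.5 cm^2
For equal Q, v ∝ 1/A, so v_ret/v_ext = A_cap/A_ann.

v_ret/v_ext ≈ 1.29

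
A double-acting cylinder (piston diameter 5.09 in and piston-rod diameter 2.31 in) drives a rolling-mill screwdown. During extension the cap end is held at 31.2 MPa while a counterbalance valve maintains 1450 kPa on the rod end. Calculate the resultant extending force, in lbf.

Cap-side area A_cap = π/4 × (5.09 in)² = 20.35 in^2
Rod-side annular area A_ann = π/4 × (5.09² − 2.31²) = 16.16 in^2
Net thrust = P_cap·A_cap − P_rod·A_ann = 92080 lbf − 3398 lbf

F ≈ 88700 lbf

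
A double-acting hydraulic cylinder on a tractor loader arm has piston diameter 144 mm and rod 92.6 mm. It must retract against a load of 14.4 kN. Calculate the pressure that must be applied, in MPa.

Rod-side annular area A_ann = π/4 × (144² − 92.6²) = 9551 mm^2
Retraction: pressure acts on the annular area.
P = F / A = 14.4 kN / A

P ≈ 1.51 MPa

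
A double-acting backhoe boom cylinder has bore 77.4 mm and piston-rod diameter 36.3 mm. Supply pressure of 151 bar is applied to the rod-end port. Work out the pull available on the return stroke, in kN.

F ≈ 55.4 kN

Rod-side annular area A_ann = π/4 × (77.4² − 36.3²) = 3670 mm^2
On retraction the pressure acts on the annular area (bore minus rod).
F = P × A_ann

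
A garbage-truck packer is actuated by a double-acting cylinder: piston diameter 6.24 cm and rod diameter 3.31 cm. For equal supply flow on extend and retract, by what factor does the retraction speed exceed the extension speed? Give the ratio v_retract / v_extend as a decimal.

Cap-side area A_cap = π/4 × (6.24 cm)² = 30.58 cm^2
Rod-side annular area A_ann = π/4 × (6.24² − 3.31²) = 21.98 cm^2
For equal Q, v ∝ 1/A, so v_ret/v_ext = A_cap/A_ann.

v_ret/v_ext ≈ 1.39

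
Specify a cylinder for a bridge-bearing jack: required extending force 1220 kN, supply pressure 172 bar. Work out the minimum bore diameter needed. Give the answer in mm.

Extension force acts on the full piston face: F = P × (π/4)D².
D = √(4F / (πP)) = √(4 × 1220 kN / (π × 172 bar))

D ≈ 301 mm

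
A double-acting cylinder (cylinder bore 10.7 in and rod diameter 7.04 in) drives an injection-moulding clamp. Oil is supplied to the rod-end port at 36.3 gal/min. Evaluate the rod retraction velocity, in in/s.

Rod-side annular area A_ann = π/4 × (10.7² − 7.04²) = 50.99 in^2
Flow into the rod-end port fills the annular volume.
v = Q / A

v ≈ 2.74 in/s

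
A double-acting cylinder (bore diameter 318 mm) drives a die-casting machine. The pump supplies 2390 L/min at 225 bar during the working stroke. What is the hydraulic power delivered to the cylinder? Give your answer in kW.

W ≈ 896 kW

Hydraulic power = P × Q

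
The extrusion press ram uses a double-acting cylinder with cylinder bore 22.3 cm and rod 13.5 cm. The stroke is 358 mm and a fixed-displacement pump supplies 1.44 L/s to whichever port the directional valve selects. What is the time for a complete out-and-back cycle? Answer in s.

Cap-side area A_cap = π/4 × (22.3 cm)² = 390.6 cm^2
Rod-side annular area A_ann = π/4 × (22.3² − 13.5²) = 247.4 cm^2
t_ext = A_cap·L/Q = 9.710 s
t_ret = A_ann·L/Q = 6.151 s
t_cycle = t_ext + t_ret

t ≈ 15.9 s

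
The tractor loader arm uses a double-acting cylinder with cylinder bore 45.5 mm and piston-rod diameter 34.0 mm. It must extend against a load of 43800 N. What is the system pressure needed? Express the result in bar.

P ≈ 269 bar

Cap-side area A_cap = π/4 × (45.5 mm)² = 1626 mm^2
P = F / A = 43800 N / A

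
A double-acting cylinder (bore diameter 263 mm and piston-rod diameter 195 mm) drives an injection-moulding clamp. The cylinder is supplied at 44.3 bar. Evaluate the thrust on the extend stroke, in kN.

F ≈ 241 kN

Cap-side area A_cap = π/4 × (263 mm)² = 54330 mm^2
F = P × A_cap = 44.3 bar × A_cap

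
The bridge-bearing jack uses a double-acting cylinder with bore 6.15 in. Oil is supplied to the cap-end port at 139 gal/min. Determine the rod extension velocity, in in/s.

v ≈ 18.0 in/s

Cap-side area A_cap = π/4 × (6.15 in)² = 29.71 in^2
v = Q / A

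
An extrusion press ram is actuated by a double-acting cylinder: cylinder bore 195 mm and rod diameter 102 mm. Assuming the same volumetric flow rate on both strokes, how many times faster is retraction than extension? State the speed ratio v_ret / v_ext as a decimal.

v_ret/v_ext ≈ 1.38

Cap-side area A_cap = π/4 × (195 mm)² = 29860 mm^2
Rod-side annular area A_ann = π/4 × (195² − 102²) = 21690 mm^2
For equal Q, v ∝ 1/A, so v_ret/v_ext = A_cap/A_ann.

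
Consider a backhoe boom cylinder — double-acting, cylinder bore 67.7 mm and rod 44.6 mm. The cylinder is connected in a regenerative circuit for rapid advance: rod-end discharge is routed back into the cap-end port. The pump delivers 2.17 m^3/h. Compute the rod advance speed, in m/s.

v ≈ 0.386 m/s

In regeneration the rod-end outflow joins the pump flow into the cap end, so the net volume the pump must supply per unit advance equals the rod cross-section area.
Rod cross-section A_rod = π/4 × (44.6 mm)² = 1562 mm^2
v = Q_pump / A_rod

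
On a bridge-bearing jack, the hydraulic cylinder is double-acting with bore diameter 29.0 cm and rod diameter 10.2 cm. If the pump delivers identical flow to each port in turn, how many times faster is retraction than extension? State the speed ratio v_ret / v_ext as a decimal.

v_ret/v_ext ≈ 1.14

Cap-side area A_cap = π/4 × (29.0 cm)² = 660.5 cm^2
Rod-side annular area A_ann = π/4 × (29.0² − 10.2²) = 578.8 cm^2
For equal Q, v ∝ 1/A, so v_ret/v_ext = A_cap/A_ann.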